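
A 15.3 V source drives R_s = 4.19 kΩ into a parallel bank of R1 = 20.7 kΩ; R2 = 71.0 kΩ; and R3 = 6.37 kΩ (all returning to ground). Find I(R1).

I ≈ 0.385 mA

Combine the parallel branches: R_p = (1/20.7 + 1/71.0 + 1/6.37)⁻¹ = 4.558 kΩ.
Node voltage V_A = V_in · R_p/(R_s + R_p) = 15.3 × 0.5211 = 7.972 V.
I(R1) = V_A / R1 = 7.972/20.7 = 0.3851 mA.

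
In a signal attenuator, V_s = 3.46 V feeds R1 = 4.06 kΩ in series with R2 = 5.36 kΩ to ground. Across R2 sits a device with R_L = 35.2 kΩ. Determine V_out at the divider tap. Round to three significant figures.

V_out ≈ 1.85 V

R2 ‖ R_L = (5.36 × 35.2)/(5.36 + 35.2) = 4.652 kΩ.
Then V_out = V_s · R2'/(R1 + R2') = 3.46 × 4.652/8.712 = 1.847 V.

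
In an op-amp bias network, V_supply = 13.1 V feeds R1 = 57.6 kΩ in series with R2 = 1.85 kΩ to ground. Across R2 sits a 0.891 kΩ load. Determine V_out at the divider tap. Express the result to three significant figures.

R2 ‖ R_L = (1.85 × 0.891)/(1.85 + 0.891) = 0.6014 kΩ.
Then V_out = V_supply · R2'/(R1 + R2') = 13.1 × 0.6014/58.20 = 0.1354 V.

V_out ≈ 0.135 V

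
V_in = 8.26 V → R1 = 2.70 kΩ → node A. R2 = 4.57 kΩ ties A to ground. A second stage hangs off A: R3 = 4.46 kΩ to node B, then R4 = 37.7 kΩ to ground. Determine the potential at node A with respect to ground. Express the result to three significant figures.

V_A ≈ 4.99 V

Node A sees R2 in parallel with the series input of stage 2, R3 + R4 = 42.16 kΩ.
Effective lower resistance at A: R2 ‖ 42.16 = 4.123 kΩ.
So V_A = 8.26 × 0.6043 = 4.991 V.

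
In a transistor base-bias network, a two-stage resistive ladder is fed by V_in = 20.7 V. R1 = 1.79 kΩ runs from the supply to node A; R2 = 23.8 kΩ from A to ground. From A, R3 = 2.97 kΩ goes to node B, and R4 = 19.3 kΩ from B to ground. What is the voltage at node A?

Node A sees R2 in parallel with the series input of stage 2, R3 + R4 = 22.27 kΩ.
R2 ‖ (R3+R4) = 11.50 kΩ.
V_A = 20.7 × 11.50/(1.79 + 11.50) = 17.91 V.

V_A ≈ 17.9 V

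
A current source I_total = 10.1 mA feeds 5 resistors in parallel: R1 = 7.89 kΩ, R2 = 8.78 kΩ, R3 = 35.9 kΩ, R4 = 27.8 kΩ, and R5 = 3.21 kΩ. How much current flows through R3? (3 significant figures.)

ΣG = 1/7.89 + 1/8.78 + 1/35.9 + 1/27.8 + 1/3.21 = 0.6160.
Current divider: I(R3) = I_total · G_k/ΣG = 10.1 × (0.02786/0.6160) = 10.1 × 0.04522 = 0.4567 mA.

I ≈ 0.457 mA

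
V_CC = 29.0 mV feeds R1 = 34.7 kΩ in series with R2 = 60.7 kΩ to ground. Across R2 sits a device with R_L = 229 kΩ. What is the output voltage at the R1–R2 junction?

First combine the lower leg with the load: R2 ‖ R_L = 47.98 kΩ.
Now apply the divider: V_out = 29.0 × 0.5803 = 16.83 mV.

V_out ≈ 16.8 mV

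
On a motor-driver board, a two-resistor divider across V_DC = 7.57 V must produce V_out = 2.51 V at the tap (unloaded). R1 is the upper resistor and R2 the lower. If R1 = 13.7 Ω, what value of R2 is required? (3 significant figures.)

R2 ≈ 6.80 Ω

V_out/V_DC = R2/(R1+R2) = 0.3316.
R2 = R1 · 0.3316/(1 − 0.3316) = 6.796 Ω.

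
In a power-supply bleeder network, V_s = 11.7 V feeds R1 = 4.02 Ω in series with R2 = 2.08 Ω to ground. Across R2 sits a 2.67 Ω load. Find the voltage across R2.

R2 ‖ R_L = (2.08 × 2.67)/(2.08 + 2.67) = 1.169 Ω.
Voltage divider with the loaded lower leg: V_out = 11.7 × 1.169/(4.02 + 1.169) = 11.7 × 0.2253 = 2.636 V.

V_out ≈ 2.64 V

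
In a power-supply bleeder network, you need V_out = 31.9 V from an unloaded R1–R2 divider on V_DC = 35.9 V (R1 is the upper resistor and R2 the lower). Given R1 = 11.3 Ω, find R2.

The divider ratio is R2/(R1+R2) = 31.9/35.9 = 0.8886.
Rearranging, R2 = R1·k/(1−k) = 11.3 × 7.975 = 90.12 Ω.

R2 ≈ 90.1 Ω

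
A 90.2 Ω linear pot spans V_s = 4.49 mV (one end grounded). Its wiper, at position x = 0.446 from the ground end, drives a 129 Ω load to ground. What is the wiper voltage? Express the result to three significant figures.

Lower segment x·R_p = 40.23 Ω; upper segment (1−x)·R_p = 49.97 Ω.
Lower segment in parallel with the load: 40.23 ‖ 129 = 30.67 Ω.
V_out = 4.49 × 30.67/(49.97 + 30.67) = 1.708 mV.
(Unloaded: V_out = x·V_s = 2.00 mV.)

V_out ≈ 1.71 mV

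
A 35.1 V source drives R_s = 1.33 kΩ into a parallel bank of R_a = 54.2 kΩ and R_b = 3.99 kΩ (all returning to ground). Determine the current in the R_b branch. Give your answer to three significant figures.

I ≈ 6.48 mA

Equivalent of the parallel group: R_p = 3.716 kΩ.
Node voltage V_A = V_in · R_p/(R_s + R_p) = 35.1 × 0.7364 = 25.85 V.
Branch current I = V_A/R_b = 25.85/3.99 = 6.479 mA.
(Equivalently: I_total = 6.955 mA, then current-divider fraction G_k/ΣG = 0.9314.)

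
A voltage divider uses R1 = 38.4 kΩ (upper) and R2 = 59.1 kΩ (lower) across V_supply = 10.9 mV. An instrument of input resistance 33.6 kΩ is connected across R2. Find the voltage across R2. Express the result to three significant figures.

V_out ≈ 3.90 mV

The load sits in parallel with R2, giving an effective lower resistance R2' = R2·R_L/(R2+R_L) = 21.42 kΩ.
Now apply the divider: V_out = 10.9 × 0.3581 = 3.903 mV.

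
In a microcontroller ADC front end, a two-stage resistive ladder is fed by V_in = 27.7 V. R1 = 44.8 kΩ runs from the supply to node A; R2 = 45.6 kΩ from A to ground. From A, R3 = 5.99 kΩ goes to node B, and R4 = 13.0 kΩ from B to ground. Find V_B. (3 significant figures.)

V_B ≈ 4.37 V

Node A sees R2 in parallel with the series input of stage 2, R3 + R4 = 18.99 kΩ.
R2 ‖ (R3+R4) = 13.41 kΩ.
V_A = 27.7 × 13.41/(44.8 + 13.41) = 6.380 V.
Then the unloaded second divider: V_B = V_A × R4/(R3+R4) = 6.380 × 0.6846 = 4.368 V.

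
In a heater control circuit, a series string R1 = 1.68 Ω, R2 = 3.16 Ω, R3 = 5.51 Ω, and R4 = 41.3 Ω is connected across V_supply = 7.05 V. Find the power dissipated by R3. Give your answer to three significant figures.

The common current is I = 7.05/51.65 = 0.1365 A.
V(R3) = I·R = 0.7521 V; P = V·I = 0.7521 × 0.1365 = 0.1027 W.

P ≈ 0.103 W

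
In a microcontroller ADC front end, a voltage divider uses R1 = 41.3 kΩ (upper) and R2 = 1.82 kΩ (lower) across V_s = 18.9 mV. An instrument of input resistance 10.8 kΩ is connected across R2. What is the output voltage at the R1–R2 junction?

V_out ≈ 0.687 mV

The load sits in parallel with R2, giving an effective lower resistance R2' = R2·R_L/(R2+R_L) = 1.558 kΩ.
Then V_out = V_s · R2'/(R1 + R2') = 18.9 × 1.558/42.86 = 0.6869 mV.
(Unloaded it would be 0.798 mV; the load pulls it down.)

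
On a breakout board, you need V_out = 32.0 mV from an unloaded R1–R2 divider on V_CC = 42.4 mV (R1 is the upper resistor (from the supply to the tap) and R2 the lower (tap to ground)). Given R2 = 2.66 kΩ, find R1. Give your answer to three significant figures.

Required fraction k = V_out/V_CC = 0.7547.
R1 = R2·(1/k − 1) = 2.66 × 0.3250 = 0.8645 kΩ.

R1 ≈ 0.864 kΩ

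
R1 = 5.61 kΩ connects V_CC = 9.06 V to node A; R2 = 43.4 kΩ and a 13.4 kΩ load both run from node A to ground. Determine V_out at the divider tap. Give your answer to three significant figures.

First combine the lower leg with the load: R2 ‖ R_L = 10.24 kΩ.
Now apply the divider: V_out = 9.06 × 0.6460 = 5.853 V.

V_out ≈ 5.85 V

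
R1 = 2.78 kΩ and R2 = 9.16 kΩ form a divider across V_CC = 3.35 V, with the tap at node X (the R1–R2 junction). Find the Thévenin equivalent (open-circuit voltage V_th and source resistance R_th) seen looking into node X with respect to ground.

V_th is the unloaded tap voltage: V_CC · R2/(R1+R2) = 3.35 × 0.7672 = 2.570 V.
Zeroing V_CC shorts the top of R1 to ground, so R_th = R1 ‖ R2 = 2.133 kΩ.

V_th ≈ 2.57 V, R_th ≈ 2.13 kΩ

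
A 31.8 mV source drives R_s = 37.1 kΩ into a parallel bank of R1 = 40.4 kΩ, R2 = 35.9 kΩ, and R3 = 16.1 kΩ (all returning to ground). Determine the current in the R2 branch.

I ≈ 0.169 µA

Combine the parallel branches: R_p = (1/40.4 + 1/35.9 + 1/16.1)⁻¹ = 8.717 kΩ.
Node voltage V_A = V_s · R_p/(R_s + R_p) = 31.8 × 0.1903 = 6.050 mV.
Branch current I = V_A/R2 = 6.050/35.9 = 0.1685 µA.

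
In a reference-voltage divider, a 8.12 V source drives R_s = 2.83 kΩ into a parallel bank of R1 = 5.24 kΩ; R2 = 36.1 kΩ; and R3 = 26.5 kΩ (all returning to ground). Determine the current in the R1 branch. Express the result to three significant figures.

I ≈ 0.898 mA

Parallel bank: R_p = 1/(1/5.24 + 1/36.1 + 1/26.5) = 3.902 kΩ.
Node voltage V_A = V_DC · R_p/(R_s + R_p) = 8.12 × 0.5796 = 4.707 V.
I(R1) = V_A / R1 = 4.707/5.24 = 0.8982 mA.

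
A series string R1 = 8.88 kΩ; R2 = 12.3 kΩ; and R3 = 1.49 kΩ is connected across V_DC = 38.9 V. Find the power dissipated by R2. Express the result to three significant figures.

P ≈ 36.2 mW

ΣR = 22.67 kΩ → I = 38.9/22.67 = 1.716 mA.
P(R2) = I²·R2 = (1.716)² × 12.3 = 36.22 mW.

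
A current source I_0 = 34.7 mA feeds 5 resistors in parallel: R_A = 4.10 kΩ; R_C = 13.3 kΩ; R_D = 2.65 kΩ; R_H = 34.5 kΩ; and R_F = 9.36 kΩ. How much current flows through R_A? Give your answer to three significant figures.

I ≈ 10.2 mA

ΣG = 1/4.10 + 1/13.3 + 1/2.65 + 1/34.5 + 1/9.36 = 0.8323.
Current divider: I(R_A) = I_0 · G_k/ΣG = 34.7 × (0.2439/0.8323) = 34.7 × 0.2931 = 10.17 mA.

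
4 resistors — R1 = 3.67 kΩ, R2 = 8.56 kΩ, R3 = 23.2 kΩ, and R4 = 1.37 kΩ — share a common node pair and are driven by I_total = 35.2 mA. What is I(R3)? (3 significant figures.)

Conductances: ΣG = 1/3.67 + 1/8.56 + 1/23.2 + 1/1.37 = 1.162 (1/kΩ).
Current divider: I(R3) = I_total · G_k/ΣG = 35.2 × (0.04310/1.162) = 35.2 × 0.03708 = 1.305 mA.

I ≈ 1.31 mA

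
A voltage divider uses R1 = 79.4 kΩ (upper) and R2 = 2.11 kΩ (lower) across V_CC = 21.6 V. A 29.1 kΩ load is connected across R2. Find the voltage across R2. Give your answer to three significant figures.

The load sits in parallel with R2, giving an effective lower resistance R2' = R2·R_L/(R2+R_L) = 1.967 kΩ.
Then V_out = V_CC · R2'/(R1 + R2') = 21.6 × 1.967/81.37 = 0.5223 V.
(Unloaded it would be 0.559 V; the load pulls it down.)

V_out ≈ 0.522 V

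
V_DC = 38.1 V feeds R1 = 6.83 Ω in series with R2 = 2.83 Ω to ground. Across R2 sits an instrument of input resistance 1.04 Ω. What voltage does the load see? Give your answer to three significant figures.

V_out ≈ 3.82 V

R2 ‖ R_L = (2.83 × 1.04)/(2.83 + 1.04) = 0.7605 Ω.
Voltage divider with the loaded lower leg: V_out = 38.1 × 0.7605/(6.83 + 0.7605) = 38.1 × 0.1002 = 3.817 V.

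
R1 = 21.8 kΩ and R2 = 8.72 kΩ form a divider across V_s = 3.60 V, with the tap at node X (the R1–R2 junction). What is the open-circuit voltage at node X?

Open-circuit (no load on X): V_th = V_s · R2/(R1 + R2) = 3.60 × 8.72/(21.80 + 8.72) = 1.029 V.

V_th ≈ 1.03 V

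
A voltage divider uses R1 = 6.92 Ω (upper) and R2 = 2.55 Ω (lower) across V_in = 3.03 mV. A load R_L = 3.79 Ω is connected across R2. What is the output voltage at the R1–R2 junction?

V_out ≈ 0.547 mV

First combine the lower leg with the load: R2 ‖ R_L = 1.524 Ω.
Voltage divider with the loaded lower leg: V_out = 3.03 × 1.524/(6.92 + 1.524) = 3.03 × 0.1805 = 0.5470 mV.
(Unloaded it would be 0.816 mV; the load pulls it down.)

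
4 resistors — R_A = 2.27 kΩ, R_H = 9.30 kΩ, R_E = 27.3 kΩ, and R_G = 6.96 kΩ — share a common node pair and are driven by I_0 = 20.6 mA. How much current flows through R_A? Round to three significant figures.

Conductances: ΣG = 1/2.27 + 1/9.30 + 1/27.3 + 1/6.96 = 0.7284 (1/kΩ).
Current divider: I(R_A) = I_0 · G_k/ΣG = 20.6 × (0.4405/0.7284) = 20.6 × 0.6048 = 12.46 mA.

I ≈ 12.5 mA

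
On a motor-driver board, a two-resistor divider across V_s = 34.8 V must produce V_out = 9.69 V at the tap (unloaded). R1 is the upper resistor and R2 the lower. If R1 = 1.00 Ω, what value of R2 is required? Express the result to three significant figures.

The divider ratio is R2/(R1+R2) = 9.69/34.8 = 0.2784.
R2 = R1 · 0.2784/(1 − 0.2784) = 0.3859 Ω.

R2 ≈ 0.386 Ω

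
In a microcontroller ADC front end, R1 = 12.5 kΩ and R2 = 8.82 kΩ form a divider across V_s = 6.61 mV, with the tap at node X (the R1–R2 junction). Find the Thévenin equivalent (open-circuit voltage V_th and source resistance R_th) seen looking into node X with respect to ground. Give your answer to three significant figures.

Open-circuit (no load on X): V_th = V_s · R2/(R1 + R2) = 6.61 × 8.82/(12.50 + 8.82) = 2.735 mV.
Zeroing V_s shorts the top of R1 to ground, so R_th = R1 ‖ R2 = 5.171 kΩ.

V_th ≈ 2.73 mV, R_th ≈ 5.17 kΩ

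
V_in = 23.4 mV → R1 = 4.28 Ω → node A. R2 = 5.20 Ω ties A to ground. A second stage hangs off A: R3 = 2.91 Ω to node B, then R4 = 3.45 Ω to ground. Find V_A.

Looking into the second stage from A: R3 + R4 = 6.360 Ω appears in parallel with R2.
Effective lower resistance at A: R2 ‖ 6.360 = 2.861 Ω.
So V_A = 23.4 × 0.4006 = 9.375 mV.

V_A ≈ 9.37 mV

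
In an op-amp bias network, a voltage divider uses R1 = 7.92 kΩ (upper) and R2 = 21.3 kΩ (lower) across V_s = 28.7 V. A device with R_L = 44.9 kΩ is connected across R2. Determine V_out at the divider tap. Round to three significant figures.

First combine the lower leg with the load: R2 ‖ R_L = 14.45 kΩ.
Now apply the divider: V_out = 28.7 × 0.6459 = 18.54 V.

V_out ≈ 18.5 V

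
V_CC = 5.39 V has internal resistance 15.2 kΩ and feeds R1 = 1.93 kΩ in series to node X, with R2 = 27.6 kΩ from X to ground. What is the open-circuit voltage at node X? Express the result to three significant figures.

R1' = 15.2 + 1.93 = 17.13 kΩ (source resistance + R1).
V_th is the unloaded tap voltage: V_CC · R2/(R1'+R2) = 5.39 × 0.6170 = 3.326 V.

V_th ≈ 3.33 V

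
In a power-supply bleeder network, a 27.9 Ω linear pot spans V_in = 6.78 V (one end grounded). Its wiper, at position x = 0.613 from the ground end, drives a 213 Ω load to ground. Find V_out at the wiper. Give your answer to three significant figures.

V_out ≈ 4.03 V

Split the track: R_lower = x·R_p = 17.10 Ω, R_upper = (1−x)·R_p = 10.80 Ω.
Lower segment in parallel with the load: 17.10 ‖ 213 = 15.83 Ω.
Loaded-divider output: V_out = 6.78 × 0.5945 = 4.031 V.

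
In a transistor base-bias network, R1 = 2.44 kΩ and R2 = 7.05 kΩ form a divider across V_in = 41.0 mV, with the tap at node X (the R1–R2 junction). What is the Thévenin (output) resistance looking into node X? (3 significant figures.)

Zeroing V_in shorts the top of R1 to ground, so R_th = R1 ‖ R2 = 1.813 kΩ.

R_th ≈ 1.81 kΩ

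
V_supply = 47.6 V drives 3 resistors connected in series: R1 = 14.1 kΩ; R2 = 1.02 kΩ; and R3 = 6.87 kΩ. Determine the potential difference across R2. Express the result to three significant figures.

V ≈ 2.21 V

Total series resistance ΣR = 14.1 + 1.02 + 6.87 = 21.99 kΩ.
Voltage divider: V = V_supply · (1.020 / 21.99) = 47.6 × 0.04638 = 2.208 V.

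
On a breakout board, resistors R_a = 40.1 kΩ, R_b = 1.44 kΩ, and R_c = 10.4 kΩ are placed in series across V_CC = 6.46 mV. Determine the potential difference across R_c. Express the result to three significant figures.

ΣR = 40.1 + 1.44 + 10.4 = 51.94 kΩ.
Voltage divider: V = V_CC · (10.40 / 51.94) = 6.46 × 0.2002 = 1.293 mV.

V ≈ 1.29 mV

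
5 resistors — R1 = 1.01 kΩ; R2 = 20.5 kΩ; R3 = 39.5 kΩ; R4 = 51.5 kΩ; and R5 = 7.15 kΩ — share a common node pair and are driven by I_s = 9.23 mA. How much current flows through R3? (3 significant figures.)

I ≈ 0.191 mA

Total conductance ΣG = 1/1.01 + 1/20.5 + 1/39.5 + 1/51.5 + 1/7.15 = 1.223 (units of 1/kΩ).
By the current-divider rule, I = I_s · G_k/ΣG = 9.23 × 0.02069 = 0.1910 mA.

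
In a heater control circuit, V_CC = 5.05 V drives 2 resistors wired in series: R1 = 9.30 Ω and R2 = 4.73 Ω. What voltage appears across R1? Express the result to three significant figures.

Series total: ΣR = 9.30 + 4.73 = 14.03 Ω.
Voltage divider: V = V_CC · (9.300 / 14.03) = 5.05 × 0.6629 = 3.347 V.

V ≈ 3.35 V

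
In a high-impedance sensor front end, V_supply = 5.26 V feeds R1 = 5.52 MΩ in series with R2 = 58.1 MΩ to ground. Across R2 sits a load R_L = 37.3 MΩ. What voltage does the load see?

R2 ‖ R_L = (58.1 × 37.3)/(58.1 + 37.3) = 22.72 MΩ.
Voltage divider with the loaded lower leg: V_out = 5.26 × 22.72/(5.52 + 22.72) = 5.26 × 0.8045 = 4.232 V.
(Unloaded it would be 4.80 V; the load pulls it down.)

V_out ≈ 4.23 V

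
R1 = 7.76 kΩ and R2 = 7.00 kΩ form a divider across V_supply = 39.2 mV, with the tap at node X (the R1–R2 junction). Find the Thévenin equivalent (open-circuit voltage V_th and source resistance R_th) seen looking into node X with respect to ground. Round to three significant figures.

With X open, the divider is unloaded: V_th = 39.2 × 7.00/14.76 = 18.59 mV.
Looking into X with the source shorted: R_th = R1·R2/(R1+R2) = 7.760 × 7.00/14.76 = 3.680 kΩ.

V_th ≈ 18.6 mV, R_th ≈ 3.68 kΩ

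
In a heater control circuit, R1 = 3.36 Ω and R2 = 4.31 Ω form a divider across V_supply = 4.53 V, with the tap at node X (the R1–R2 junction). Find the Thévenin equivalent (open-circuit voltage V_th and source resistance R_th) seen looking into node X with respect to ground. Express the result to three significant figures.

V_th ≈ 2.55 V, R_th ≈ 1.89 Ω

Open-circuit (no load on X): V_th = V_supply · R2/(R1 + R2) = 4.53 × 4.31/(3.360 + 4.31) = 2.546 V.
Zeroing V_supply shorts the top of R1 to ground, so R_th = R1 ‖ R2 = 1.888 Ω.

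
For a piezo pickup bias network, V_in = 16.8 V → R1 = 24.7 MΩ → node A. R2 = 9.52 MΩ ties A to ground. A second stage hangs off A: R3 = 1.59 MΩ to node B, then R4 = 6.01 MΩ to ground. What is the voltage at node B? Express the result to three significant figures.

V_B ≈ 1.94 V

The second stage (R3 + R4 = 7.600 MΩ) loads node A in parallel with R2.
R2 ‖ (R3+R4) = 4.226 MΩ.
First divider: V_A = V_in · 4.226/(24.7 + 4.226) = 2.455 V.
Then the unloaded second divider: V_B = V_A × R4/(R3+R4) = 2.455 × 0.7908 = 1.941 V.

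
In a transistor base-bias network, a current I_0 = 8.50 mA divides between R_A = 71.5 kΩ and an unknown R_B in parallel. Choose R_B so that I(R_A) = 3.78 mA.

R_B ≈ 57.3 kΩ

The fraction through R_A equals R_B/(R_A+R_B).
3.78/8.50 = R_B/(R_A + R_B) → R_B = R_A · (0.4447)/(1 − 0.4447) = 71.5 × 0.8008 = 57.26 kΩ.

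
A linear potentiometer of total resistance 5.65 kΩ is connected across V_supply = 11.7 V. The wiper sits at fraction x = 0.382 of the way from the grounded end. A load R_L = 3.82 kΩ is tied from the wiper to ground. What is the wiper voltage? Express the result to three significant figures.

V_out ≈ 3.31 V

Split the track: R_lower = x·R_p = 2.158 kΩ, R_upper = (1−x)·R_p = 3.492 kΩ.
Lower segment in parallel with the load: 2.158 ‖ 3.82 = 1.379 kΩ.
V_out = 11.7 × 1.379/(3.492 + 1.379) = 3.313 V.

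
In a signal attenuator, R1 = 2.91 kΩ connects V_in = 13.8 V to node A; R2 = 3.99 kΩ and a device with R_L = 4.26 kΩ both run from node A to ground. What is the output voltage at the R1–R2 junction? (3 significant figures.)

V_out ≈ 5.72 V

R2 ‖ R_L = (3.99 × 4.26)/(3.99 + 4.26) = 2.060 kΩ.
Voltage divider with the loaded lower leg: V_out = 13.8 × 2.060/(2.91 + 2.060) = 13.8 × 0.4145 = 5.720 V.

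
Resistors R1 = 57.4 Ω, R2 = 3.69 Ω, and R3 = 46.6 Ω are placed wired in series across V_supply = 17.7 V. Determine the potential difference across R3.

ΣR = 57.4 + 3.69 + 46.6 = 107.7 Ω.
V = V_supply · R/ΣR = 17.7 × 0.4327 = 7.659 V.

V ≈ 7.66 V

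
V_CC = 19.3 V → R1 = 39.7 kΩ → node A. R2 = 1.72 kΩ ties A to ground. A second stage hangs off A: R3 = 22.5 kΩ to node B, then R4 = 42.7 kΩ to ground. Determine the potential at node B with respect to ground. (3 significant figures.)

Node A sees R2 in parallel with the series input of stage 2, R3 + R4 = 65.20 kΩ.
Effective lower resistance at A: R2 ‖ 65.20 = 1.676 kΩ.
V_A = 19.3 × 1.676/(39.7 + 1.676) = 0.7817 V.
V_B = V_A × 0.6549 = 0.5119 V.

V_B ≈ 0.512 V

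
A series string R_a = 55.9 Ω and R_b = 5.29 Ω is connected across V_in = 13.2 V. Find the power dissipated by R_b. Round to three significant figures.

P ≈ 0.246 W

The common current is I = 13.2/61.19 = 0.2157 A.
P(R_b) = I²·R_b = (0.2157)² × 5.29 = 0.2462 W.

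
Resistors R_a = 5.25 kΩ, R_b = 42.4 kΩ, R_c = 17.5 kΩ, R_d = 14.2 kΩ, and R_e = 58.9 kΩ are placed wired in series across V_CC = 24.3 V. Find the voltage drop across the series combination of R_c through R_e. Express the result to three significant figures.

Total series resistance ΣR = 5.25 + 42.4 + 17.5 + 14.2 + 58.9 = 138.2 kΩ.
R_{R_c..R_e} = 17.5 + 14.2 + 58.9 = 90.60 kΩ.
V = V_CC · R/ΣR = 24.3 × 0.6553 = 15.92 V.

V ≈ 15.9 V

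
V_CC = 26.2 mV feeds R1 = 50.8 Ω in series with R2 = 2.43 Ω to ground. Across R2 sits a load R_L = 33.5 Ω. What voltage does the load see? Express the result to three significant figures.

R2 ‖ R_L = (2.43 × 33.5)/(2.43 + 33.5) = 2.266 Ω.
Now apply the divider: V_out = 26.2 × 0.04270 = 1.119 mV.

V_out ≈ 1.12 mV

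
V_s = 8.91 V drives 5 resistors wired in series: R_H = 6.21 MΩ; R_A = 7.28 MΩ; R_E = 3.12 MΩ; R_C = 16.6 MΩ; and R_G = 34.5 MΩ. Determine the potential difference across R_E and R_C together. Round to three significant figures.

Total series resistance ΣR = 6.21 + 7.28 + 3.12 + 16.6 + 34.5 = 67.71 MΩ.
R_{R_E..R_C} = 3.12 + 16.6 = 19.72 MΩ.
Voltage divider: V = V_s · (19.72 / 67.71) = 8.91 × 0.2912 = 2.595 V.

V ≈ 2.59 V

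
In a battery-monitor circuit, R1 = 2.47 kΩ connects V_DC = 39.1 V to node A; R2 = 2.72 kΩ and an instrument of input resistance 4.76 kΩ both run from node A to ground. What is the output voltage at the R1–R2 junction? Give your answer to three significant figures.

First combine the lower leg with the load: R2 ‖ R_L = 1.731 kΩ.
Then V_out = V_DC · R2'/(R1 + R2') = 39.1 × 1.731/4.201 = 16.11 V.

V_out ≈ 16.1 V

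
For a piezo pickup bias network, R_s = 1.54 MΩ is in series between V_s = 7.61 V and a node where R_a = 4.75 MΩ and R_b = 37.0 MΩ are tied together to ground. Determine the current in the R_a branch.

Equivalent of the parallel group: R_p = 4.210 MΩ.
V_A = 7.61 × 4.210/5.750 = 5.572 V.
I(R_a) = V_A / R_a = 5.572/4.75 = 1.173 µA.
(Equivalently: I_total = 1.324 µA, then current-divider fraction G_k/ΣG = 0.8862.)

I ≈ 1.17 µA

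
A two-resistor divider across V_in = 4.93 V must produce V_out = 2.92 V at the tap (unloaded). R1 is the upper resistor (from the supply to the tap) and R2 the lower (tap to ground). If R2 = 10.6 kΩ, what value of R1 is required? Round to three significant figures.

R1 ≈ 7.30 kΩ

Required fraction k = V_out/V_in = 0.5923.
R1 = R2·(1/k − 1) = 10.6 × 0.6884 = 7.297 kΩ.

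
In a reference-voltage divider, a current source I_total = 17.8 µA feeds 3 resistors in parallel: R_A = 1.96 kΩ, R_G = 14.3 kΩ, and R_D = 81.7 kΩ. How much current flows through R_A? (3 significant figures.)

Conductances: ΣG = 1/1.96 + 1/14.3 + 1/81.7 = 0.5924 (1/kΩ).
By the current-divider rule, I = I_total · G_k/ΣG = 17.8 × 0.8613 = 15.33 µA.

I ≈ 15.3 µA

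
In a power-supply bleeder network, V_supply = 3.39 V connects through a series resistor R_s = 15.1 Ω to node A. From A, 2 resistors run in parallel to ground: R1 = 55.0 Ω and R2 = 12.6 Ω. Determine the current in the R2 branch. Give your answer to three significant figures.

I ≈ 0.109 A

Equivalent of the parallel group: R_p = 10.25 Ω.
V_A by voltage divider: V_A = 3.39 × 10.25/(15.1 + 10.25) = 1.371 V.
Branch current I = V_A/R2 = 1.371/12.6 = 0.1088 A.
(Equivalently: I_total = 0.1337 A, then current-divider fraction G_k/ΣG = 0.8136.)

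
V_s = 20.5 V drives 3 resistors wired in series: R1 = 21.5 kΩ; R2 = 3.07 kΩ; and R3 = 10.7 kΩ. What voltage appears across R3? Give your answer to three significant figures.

V ≈ 6.22 V

ΣR = 21.5 + 3.07 + 10.7 = 35.27 kΩ.
Voltage divider: V = V_s · (10.70 / 35.27) = 20.5 × 0.3034 = 6.219 V.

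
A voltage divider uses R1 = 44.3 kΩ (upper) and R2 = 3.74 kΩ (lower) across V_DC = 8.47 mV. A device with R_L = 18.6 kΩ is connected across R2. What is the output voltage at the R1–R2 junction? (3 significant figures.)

The load sits in parallel with R2, giving an effective lower resistance R2' = R2·R_L/(R2+R_L) = 3.114 kΩ.
Voltage divider with the loaded lower leg: V_out = 8.47 × 3.114/(44.3 + 3.114) = 8.47 × 0.06567 = 0.5563 mV.

V_out ≈ 0.556 mV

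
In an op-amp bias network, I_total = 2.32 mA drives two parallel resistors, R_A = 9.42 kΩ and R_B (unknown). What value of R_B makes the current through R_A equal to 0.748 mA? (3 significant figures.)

R_B ≈ 4.48 kΩ

Two-branch current divider: I_A = I_total · R_B/(R_A + R_B).
0.748/2.32 = R_B/(R_A + R_B) → R_B = R_A · (0.3224)/(1 − 0.3224) = 9.42 × 0.4758 = 4.482 kΩ.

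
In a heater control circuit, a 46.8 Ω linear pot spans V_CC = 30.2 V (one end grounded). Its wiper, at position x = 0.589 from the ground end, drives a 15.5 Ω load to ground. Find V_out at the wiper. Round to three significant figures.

The pot divides into 19.23 Ω above the wiper and 27.57 Ω below.
(x·R_p) ‖ R_L = 9.921 Ω.
Loaded-divider output: V_out = 30.2 × 0.3403 = 10.28 V.

V_out ≈ 10.3 V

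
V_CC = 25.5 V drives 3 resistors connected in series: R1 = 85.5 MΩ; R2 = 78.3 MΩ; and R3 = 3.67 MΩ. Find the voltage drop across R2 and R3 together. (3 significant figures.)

V ≈ 12.5 V

Series total: ΣR = 85.5 + 78.3 + 3.67 = 167.5 MΩ.
R_{R2..R3} = 78.3 + 3.67 = 81.97 MΩ.
V = V_CC · R/ΣR = 25.5 × 0.4895 = 12.48 V.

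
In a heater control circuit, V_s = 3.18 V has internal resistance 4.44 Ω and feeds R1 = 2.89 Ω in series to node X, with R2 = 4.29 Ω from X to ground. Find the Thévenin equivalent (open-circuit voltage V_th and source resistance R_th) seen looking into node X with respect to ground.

V_th ≈ 1.17 V, R_th ≈ 2.71 Ω

R1' = 4.44 + 2.89 = 7.330 Ω (source resistance + R1).
Open-circuit (no load on X): V_th = V_s · R2/(R1' + R2) = 3.18 × 4.29/(7.330 + 4.29) = 1.174 V.
Looking into X with the source shorted: R_th = R1'·R2/(R1'+R2) = 7.330 × 4.29/11.62 = 2.706 Ω.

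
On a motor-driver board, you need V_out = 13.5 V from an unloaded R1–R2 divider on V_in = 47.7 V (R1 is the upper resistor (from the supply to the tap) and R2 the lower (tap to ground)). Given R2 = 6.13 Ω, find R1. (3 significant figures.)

Required fraction k = V_out/V_in = 0.2830.
R1 = R2·(1/k − 1) = 6.13 × 2.533 = 15.53 Ω.

R1 ≈ 15.5 Ω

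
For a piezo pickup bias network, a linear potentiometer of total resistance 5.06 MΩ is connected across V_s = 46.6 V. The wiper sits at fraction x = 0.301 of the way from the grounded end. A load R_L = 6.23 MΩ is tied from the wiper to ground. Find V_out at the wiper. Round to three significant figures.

The pot divides into 3.537 MΩ above the wiper and 1.523 MΩ below.
(x·R_p) ‖ R_L = 1.224 MΩ.
Then V_out = V_s · 1.224/(3.537 + 1.224) = 11.98 V.

V_out ≈ 12.0 V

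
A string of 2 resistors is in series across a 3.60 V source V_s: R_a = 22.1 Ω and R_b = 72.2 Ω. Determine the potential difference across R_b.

V ≈ 2.76 V

Total series resistance ΣR = 22.1 + 72.2 = 94.30 Ω.
V = V_s · R/ΣR = 3.60 × 0.7656 = 2.756 V.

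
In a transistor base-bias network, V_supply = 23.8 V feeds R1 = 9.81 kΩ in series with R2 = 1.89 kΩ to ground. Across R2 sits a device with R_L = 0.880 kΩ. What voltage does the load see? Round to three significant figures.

V_out ≈ 1.37 V

First combine the lower leg with the load: R2 ‖ R_L = 0.6004 kΩ.
Then V_out = V_supply · R2'/(R1 + R2') = 23.8 × 0.6004/10.41 = 1.373 V.
(Unloaded it would be 3.84 V; the load pulls it down.)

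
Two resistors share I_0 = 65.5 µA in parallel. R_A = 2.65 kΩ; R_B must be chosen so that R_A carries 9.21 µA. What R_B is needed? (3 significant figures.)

The fraction through R_A equals R_B/(R_A+R_B).
With f = 0.1406, R_B = R_A · f/(1−f) = 2.65 × 0.1636 = 0.4336 kΩ.

R_B ≈ 0.434 kΩ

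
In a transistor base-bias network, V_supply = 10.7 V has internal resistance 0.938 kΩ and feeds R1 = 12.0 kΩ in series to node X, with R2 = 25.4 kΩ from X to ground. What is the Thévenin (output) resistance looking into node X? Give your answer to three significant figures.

R1' = 0.938 + 12.0 = 12.94 kΩ (source resistance + R1).
With V_supply suppressed (replaced by a short), R_th = R1' ‖ R2 = (12.94 × 25.4)/(12.94 + 25.4) = 8.572 kΩ.

R_th ≈ 8.57 kΩ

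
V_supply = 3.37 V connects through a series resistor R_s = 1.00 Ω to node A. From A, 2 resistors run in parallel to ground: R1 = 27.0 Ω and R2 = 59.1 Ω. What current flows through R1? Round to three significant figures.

I ≈ 0.118 A

Combine the parallel branches: R_p = (1/27.0 + 1/59.1)⁻¹ = 18.53 Ω.
V_A = 3.37 × 18.53/19.53 = 3.197 V.
Branch current I = V_A/R1 = 3.197/27.0 = 0.1184 A.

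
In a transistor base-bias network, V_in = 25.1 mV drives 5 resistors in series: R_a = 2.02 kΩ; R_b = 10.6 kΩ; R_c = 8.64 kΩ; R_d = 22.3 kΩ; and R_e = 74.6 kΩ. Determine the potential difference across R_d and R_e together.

ΣR = 2.02 + 10.6 + 8.64 + 22.3 + 74.6 = 118.2 kΩ.
R_{R_d..R_e} = 22.3 + 74.6 = 96.90 kΩ.
Voltage divider: V = V_in · (96.90 / 118.2) = 25.1 × 0.8201 = 20.58 mV.

V ≈ 20.6 mV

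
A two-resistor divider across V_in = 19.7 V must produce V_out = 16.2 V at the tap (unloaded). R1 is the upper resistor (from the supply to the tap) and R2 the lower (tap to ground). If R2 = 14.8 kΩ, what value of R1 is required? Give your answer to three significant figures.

R1 ≈ 3.20 kΩ

Required fraction k = V_out/V_in = 0.8223.
Rearranging, R1 = R2·(1−k)/k = 14.8 × 0.2160 = 3.198 kΩ.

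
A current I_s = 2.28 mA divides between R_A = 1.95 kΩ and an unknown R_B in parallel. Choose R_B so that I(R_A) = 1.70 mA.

R_B ≈ 5.72 kΩ

Two-branch current divider: I_A = I_s · R_B/(R_A + R_B).
1.70/2.28 = R_B/(R_A + R_B) → R_B = R_A · (0.7456)/(1 − 0.7456) = 1.95 × 2.931 = 5.716 kΩ.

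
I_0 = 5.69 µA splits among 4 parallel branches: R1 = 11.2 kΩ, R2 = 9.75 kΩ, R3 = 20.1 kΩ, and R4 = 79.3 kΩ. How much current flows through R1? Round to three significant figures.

Total conductance ΣG = 1/11.2 + 1/9.75 + 1/20.1 + 1/79.3 = 0.2542 (units of 1/kΩ).
R1 takes the fraction G_k/ΣG = 0.08929/0.2542 = 0.3512, so I = 5.69 × 0.3512 = 1.998 µA.

I ≈ 2.00 µA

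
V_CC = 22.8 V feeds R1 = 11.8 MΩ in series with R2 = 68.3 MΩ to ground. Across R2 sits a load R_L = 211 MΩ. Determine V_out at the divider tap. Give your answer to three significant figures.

V_out ≈ 18.6 V

R2 ‖ R_L = (68.3 × 211)/(68.3 + 211) = 51.60 MΩ.
Now apply the divider: V_out = 22.8 × 0.8139 = 18.56 V.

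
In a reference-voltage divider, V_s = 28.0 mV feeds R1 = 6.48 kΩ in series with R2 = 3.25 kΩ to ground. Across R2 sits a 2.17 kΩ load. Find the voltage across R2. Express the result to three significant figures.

R2 ‖ R_L = (3.25 × 2.17)/(3.25 + 2.17) = 1.301 kΩ.
Voltage divider with the loaded lower leg: V_out = 28.0 × 1.301/(6.48 + 1.301) = 28.0 × 0.1672 = 4.682 mV.

V_out ≈ 4.68 mV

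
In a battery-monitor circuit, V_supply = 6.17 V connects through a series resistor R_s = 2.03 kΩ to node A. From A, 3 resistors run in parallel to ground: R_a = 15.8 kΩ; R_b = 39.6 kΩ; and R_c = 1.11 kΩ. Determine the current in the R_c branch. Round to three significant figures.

I ≈ 1.85 mA

Combine the parallel branches: R_p = (1/15.8 + 1/39.6 + 1/1.11)⁻¹ = 1.011 kΩ.
V_A by voltage divider: V_A = 6.17 × 1.011/(2.03 + 1.011) = 2.051 V.
Branch current I = V_A/R_c = 2.051/1.11 = 1.848 mA.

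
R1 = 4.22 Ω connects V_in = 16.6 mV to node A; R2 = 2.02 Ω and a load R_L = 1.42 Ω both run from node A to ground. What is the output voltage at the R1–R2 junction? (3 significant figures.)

The load sits in parallel with R2, giving an effective lower resistance R2' = R2·R_L/(R2+R_L) = 0.8338 Ω.
Then V_out = V_in · R2'/(R1 + R2') = 16.6 × 0.8338/5.054 = 2.739 mV.
(Unloaded it would be 5.37 mV; the load pulls it down.)

V_out ≈ 2.74 mV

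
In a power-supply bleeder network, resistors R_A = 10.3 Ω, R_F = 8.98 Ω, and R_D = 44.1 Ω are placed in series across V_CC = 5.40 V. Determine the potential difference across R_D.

Total series resistance ΣR = 10.3 + 8.98 + 44.1 = 63.38 Ω.
Voltage divider: V = V_CC · (44.10 / 63.38) = 5.40 × 0.6958 = 3.757 V.

V ≈ 3.76 V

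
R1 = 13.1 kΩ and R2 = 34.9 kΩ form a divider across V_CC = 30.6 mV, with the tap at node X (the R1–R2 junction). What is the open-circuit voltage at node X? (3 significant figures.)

V_th ≈ 22.2 mV

Open-circuit (no load on X): V_th = V_CC · R2/(R1 + R2) = 30.6 × 34.9/(13.10 + 34.9) = 22.25 mV.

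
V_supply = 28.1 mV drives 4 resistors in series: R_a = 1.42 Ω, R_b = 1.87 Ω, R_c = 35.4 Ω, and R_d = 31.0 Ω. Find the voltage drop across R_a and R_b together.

V ≈ 1.33 mV

Total series resistance ΣR = 1.42 + 1.87 + 35.4 + 31.0 = 69.69 Ω.
R_{R_a..R_b} = 1.42 + 1.87 = 3.290 Ω.
By the voltage-divider rule, V = 28.1 × 3.290/69.69 = 1.327 mV.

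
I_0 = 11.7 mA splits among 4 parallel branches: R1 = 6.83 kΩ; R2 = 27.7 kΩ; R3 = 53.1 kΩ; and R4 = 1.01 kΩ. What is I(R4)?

Conductances: ΣG = 1/6.83 + 1/27.7 + 1/53.1 + 1/1.01 = 1.191 (1/kΩ).
Current divider: I(R4) = I_0 · G_k/ΣG = 11.7 × (0.9901/1.191) = 11.7 × 0.8310 = 9.723 mA.

I ≈ 9.72 mA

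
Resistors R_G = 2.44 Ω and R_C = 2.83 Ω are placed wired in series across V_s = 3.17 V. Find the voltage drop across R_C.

V ≈ 1.70 V

Series total: ΣR = 2.44 + 2.83 = 5.270 Ω.
Voltage divider: V = V_s · (2.830 / 5.270) = 3.17 × 0.5370 = 1.702 V.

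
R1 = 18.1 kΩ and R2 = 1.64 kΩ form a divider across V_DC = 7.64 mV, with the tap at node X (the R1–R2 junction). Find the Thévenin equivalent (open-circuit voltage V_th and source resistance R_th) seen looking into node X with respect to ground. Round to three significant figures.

V_th is the unloaded tap voltage: V_DC · R2/(R1+R2) = 7.64 × 0.08308 = 0.6347 mV.
With V_DC suppressed (replaced by a short), R_th = R1 ‖ R2 = (18.10 × 1.64)/(18.10 + 1.64) = 1.504 kΩ.

V_th ≈ 0.635 mV, R_th ≈ 1.50 kΩ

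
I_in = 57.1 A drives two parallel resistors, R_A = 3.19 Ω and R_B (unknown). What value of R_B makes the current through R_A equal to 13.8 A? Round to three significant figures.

In a two-way split, I_A/I_in = R_B/(R_A + R_B).
With f = 0.2417, R_B = R_A · f/(1−f) = 3.19 × 0.3187 = 1.017 Ω.

R_B ≈ 1.02 Ω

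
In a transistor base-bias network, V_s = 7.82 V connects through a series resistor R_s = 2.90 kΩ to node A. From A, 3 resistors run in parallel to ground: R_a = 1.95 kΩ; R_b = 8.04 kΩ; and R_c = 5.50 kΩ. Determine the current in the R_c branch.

Parallel bank: R_p = 1/(1/1.95 + 1/8.04 + 1/5.50) = 1.221 kΩ.
V_A by voltage divider: V_A = 7.82 × 1.221/(2.90 + 1.221) = 2.317 V.
Branch current I = V_A/R_c = 2.317/5.50 = 0.4213 mA.
(Check via current divider: I_total = 1.898 mA; share G_k/ΣG = 0.2220 → same result.)

I ≈ 0.421 mA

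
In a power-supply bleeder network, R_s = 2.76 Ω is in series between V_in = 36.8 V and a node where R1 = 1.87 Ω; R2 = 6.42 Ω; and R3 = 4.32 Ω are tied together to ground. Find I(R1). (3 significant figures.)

Parallel bank: R_p = 1/(1/1.87 + 1/6.42 + 1/4.32) = 1.085 Ω.
V_A by voltage divider: V_A = 36.8 × 1.085/(2.76 + 1.085) = 10.38 V.
I(R1) = V_A / R1 = 10.38/1.87 = 5.552 A.

I ≈ 5.55 A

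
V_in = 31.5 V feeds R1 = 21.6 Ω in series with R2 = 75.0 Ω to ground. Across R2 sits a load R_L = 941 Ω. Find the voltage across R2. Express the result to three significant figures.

The load sits in parallel with R2, giving an effective lower resistance R2' = R2·R_L/(R2+R_L) = 69.46 Ω.
Voltage divider with the loaded lower leg: V_out = 31.5 × 69.46/(21.6 + 69.46) = 31.5 × 0.7628 = 24.03 V.

V_out ≈ 24.0 V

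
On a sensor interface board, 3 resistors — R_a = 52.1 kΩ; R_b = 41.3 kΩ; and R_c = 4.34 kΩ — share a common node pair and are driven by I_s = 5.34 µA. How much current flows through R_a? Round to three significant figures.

I ≈ 0.374 µA

Conductances: ΣG = 1/52.1 + 1/41.3 + 1/4.34 = 0.2738 (1/kΩ).
By the current-divider rule, I = I_s · G_k/ΣG = 5.34 × 0.07010 = 0.3743 µA.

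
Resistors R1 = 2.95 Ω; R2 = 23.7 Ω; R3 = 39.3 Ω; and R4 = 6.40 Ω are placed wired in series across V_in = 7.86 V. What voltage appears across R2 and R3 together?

V ≈ 6.84 V

Total series resistance ΣR = 2.95 + 23.7 + 39.3 + 6.40 = 72.35 Ω.
R_{R2..R3} = 23.7 + 39.3 = 63.00 Ω.
By the voltage-divider rule, V = 7.86 × 63.00/72.35 = 6.844 V.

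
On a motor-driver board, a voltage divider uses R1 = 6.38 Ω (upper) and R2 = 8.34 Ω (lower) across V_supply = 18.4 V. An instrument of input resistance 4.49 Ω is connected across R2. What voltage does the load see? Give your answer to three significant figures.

V_out ≈ 5.78 V

R2 ‖ R_L = (8.34 × 4.49)/(8.34 + 4.49) = 2.919 Ω.
Voltage divider with the loaded lower leg: V_out = 18.4 × 2.919/(6.38 + 2.919) = 18.4 × 0.3139 = 5.775 V.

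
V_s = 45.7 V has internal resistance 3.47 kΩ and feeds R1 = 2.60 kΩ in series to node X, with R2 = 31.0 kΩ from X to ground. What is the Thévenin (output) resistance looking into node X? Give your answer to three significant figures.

R_th ≈ 5.08 kΩ

R1' = 3.47 + 2.60 = 6.070 kΩ (source resistance + R1).
Looking into X with the source shorted: R_th = R1'·R2/(R1'+R2) = 6.070 × 31.0/37.07 = 5.076 kΩ.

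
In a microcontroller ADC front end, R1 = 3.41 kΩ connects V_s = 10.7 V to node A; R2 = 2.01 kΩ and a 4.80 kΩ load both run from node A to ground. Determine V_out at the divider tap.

V_out ≈ 3.14 V

The load sits in parallel with R2, giving an effective lower resistance R2' = R2·R_L/(R2+R_L) = 1.417 kΩ.
Then V_out = V_s · R2'/(R1 + R2') = 10.7 × 1.417/4.827 = 3.141 V.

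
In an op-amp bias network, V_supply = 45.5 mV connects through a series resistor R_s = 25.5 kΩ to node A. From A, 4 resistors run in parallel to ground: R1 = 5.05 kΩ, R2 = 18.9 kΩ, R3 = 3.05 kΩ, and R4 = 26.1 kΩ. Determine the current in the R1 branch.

Combine the parallel branches: R_p = (1/5.05 + 1/18.9 + 1/3.05 + 1/26.1)⁻¹ = 1.620 kΩ.
V_A = 45.5 × 1.620/27.12 = 2.719 mV.
Branch current I = V_A/R1 = 2.719/5.05 = 0.5383 µA.

I ≈ 0.538 µA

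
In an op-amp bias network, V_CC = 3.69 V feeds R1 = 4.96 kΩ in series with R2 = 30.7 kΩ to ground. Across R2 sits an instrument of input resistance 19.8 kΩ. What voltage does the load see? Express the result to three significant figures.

R2 ‖ R_L = (30.7 × 19.8)/(30.7 + 19.8) = 12.04 kΩ.
Now apply the divider: V_out = 3.69 × 0.7082 = 2.613 V.

V_out ≈ 2.61 V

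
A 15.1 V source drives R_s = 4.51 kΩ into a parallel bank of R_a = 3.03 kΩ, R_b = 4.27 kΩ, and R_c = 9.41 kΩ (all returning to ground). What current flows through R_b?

Equivalent of the parallel group: R_p = 1.491 kΩ.
Node voltage V_A = V_supply · R_p/(R_s + R_p) = 15.1 × 0.2485 = 3.753 V.
I(R_b) = V_A / R_b = 3.753/4.27 = 0.8788 mA.

I ≈ 0.879 mA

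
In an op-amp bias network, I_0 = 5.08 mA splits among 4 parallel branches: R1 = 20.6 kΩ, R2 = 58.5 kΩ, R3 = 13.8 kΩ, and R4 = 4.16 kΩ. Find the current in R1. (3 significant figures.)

I ≈ 0.652 mA

Conductances: ΣG = 1/20.6 + 1/58.5 + 1/13.8 + 1/4.16 = 0.3785 (1/kΩ).
Current divider: I(R1) = I_0 · G_k/ΣG = 5.08 × (0.04854/0.3785) = 5.08 × 0.1283 = 0.6515 mA.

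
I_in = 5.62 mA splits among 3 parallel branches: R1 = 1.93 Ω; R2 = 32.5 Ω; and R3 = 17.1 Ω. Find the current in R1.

I ≈ 4.79 mA

ΣG = 1/1.93 + 1/32.5 + 1/17.1 = 0.6074.
Current divider: I(R1) = I_in · G_k/ΣG = 5.62 × (0.5181/0.6074) = 5.62 × 0.8531 = 4.794 mA.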